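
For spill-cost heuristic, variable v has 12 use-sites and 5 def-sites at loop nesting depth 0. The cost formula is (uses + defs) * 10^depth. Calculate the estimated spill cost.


uses + defs = 12 + 5 = 17
10^0 = 1
Spill cost = 17 * 1 = 17

17


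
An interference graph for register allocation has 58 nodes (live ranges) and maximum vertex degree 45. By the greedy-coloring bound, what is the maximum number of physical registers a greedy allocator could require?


Greedy coloring never needs more than (max_degree + 1) colors: when coloring a vertex, at most max_degree neighbors are already colored.
Upper bound = 45 + 1 = 46

46


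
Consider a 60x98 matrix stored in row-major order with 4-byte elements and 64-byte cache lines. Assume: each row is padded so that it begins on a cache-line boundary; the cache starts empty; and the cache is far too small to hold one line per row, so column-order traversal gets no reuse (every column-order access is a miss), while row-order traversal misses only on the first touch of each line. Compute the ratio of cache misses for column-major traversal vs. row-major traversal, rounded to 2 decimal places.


Each row occupies 98 * 4 = 392 bytes and starts on a line boundary, so it spans ceil(392 / 64) = 7 cache lines.
Row-major traversal misses (one per line touched): 60 * ceil(98 * 4 / 64) = 420
Column-major traversal misses (no reuse, every access misses): 60 * 98 = 5880
Ratio = 5880 / 420 = 14.0

14.0


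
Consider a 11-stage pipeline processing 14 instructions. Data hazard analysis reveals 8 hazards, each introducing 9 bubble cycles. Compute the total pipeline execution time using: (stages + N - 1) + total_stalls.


Base cycles = 11 + 14 - 1 = 24
Total stalls = 8 * 9 = 72
Total = 24 + 72 = 96

96


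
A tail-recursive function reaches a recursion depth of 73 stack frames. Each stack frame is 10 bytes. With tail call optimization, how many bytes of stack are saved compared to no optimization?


Without TCO: 73 * 10 = 730 bytes
With TCO: reuse 1 frame = 10 bytes
Savings = 730 - 10 = 720

720


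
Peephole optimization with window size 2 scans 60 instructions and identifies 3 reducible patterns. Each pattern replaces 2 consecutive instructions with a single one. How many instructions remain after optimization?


Each match removes 1 instructions.
Total removed = 3 * 1 = 3
Remaining = 60 - 3 = 57

57


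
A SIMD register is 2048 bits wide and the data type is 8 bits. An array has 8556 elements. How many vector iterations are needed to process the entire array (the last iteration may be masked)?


Width = 2048 / 8 = 256 elements per vector op
Iterations = ceil(8556 / 256) = 34

34


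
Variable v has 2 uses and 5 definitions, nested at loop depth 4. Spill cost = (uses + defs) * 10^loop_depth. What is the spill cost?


uses + defs = 2 + 5 = 7
10^4 = 10000
Spill cost = 7 * 10000 = 70000

70000


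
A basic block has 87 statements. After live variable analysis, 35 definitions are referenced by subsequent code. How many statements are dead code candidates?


Dead code = total statements - live definitions
= 87 - 35 = 52

52


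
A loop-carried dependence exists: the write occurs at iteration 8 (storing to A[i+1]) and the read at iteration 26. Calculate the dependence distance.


Distance = read iteration - write iteration
= 26 - 8 = 18

18


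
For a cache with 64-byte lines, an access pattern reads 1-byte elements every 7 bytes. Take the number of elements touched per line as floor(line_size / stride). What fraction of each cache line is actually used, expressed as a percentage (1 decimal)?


Elements per cache line = floor(64 / 7) = 9
Bytes used = 9 * 1 = 9
Utilization = 9 / 64 * 100 = 14.1%

14.1


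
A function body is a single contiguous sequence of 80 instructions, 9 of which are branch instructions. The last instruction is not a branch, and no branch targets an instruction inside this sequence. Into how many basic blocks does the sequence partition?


With no in-sequence branch targets, the leaders are the first instruction plus the instruction after each branch.
Number of basic blocks = branches + 1
= 9 + 1 = 10

10


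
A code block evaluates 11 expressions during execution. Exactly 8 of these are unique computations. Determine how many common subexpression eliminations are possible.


CSE count = total expressions - unique expressions
= 11 - 8 = 3

3


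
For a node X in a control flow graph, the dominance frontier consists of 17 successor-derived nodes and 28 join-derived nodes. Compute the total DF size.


DF(X) = direct successor contributions + join point contributions
= 17 + 28 = 45

45


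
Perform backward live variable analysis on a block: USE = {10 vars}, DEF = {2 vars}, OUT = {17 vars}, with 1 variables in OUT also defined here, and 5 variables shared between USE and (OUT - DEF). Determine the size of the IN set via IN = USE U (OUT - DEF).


OUT - DEF: 17 - 1 = 16
|IN| = |USE| + |OUT - DEF| - |USE ∩ (OUT - DEF)| = 10 + 16 - 5 = 21

21


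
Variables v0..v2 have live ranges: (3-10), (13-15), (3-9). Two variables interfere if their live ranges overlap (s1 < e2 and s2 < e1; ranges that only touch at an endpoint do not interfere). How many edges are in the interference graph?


Check all pairs for overlapping intervals.
Two intervals (s1,e1) and (s2,e2) overlap if s1 < e2 and s2 < e1.
v0 (3-10) vs v1..v2: overlaps v2 -> 1
v1 (13-15) vs v2: overlaps none -> 0
Total overlapping pairs = 1 + 0 = 1

1


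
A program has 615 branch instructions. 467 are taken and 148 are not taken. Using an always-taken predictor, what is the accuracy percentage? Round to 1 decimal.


Predictor: always-taken
Correct predictions = 467
Accuracy = 467 / 615 * 100 = 75.9%

75.9


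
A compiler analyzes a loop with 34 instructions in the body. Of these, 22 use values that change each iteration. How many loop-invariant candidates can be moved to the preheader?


Invariant candidates = total - loop-dependent
= 34 - 22 = 12

12


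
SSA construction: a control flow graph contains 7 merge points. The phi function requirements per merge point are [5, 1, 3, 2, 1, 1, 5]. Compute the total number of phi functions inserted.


Total phi functions = sum of phi functions at each join node
= 5 + 1 + 3 + 2 + 1 + 1 + 5 = 18

18


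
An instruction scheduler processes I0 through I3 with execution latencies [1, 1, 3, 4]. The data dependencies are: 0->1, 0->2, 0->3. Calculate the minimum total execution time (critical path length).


Compute longest path through dependency graph: dist(Ik) = max over predecessors of dist + latency(Ik).
dist(I0) = latency 1 = 1
dist(I1) = dist(I0) + 1 = 1 + 1 = 2
dist(I2) = dist(I0) + 3 = 1 + 3 = 4
dist(I3) = dist(I0) + 4 = 1 + 4 = 5
Critical path = max dist = 5

5


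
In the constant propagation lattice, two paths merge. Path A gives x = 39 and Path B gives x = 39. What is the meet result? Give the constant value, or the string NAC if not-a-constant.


Meet operation: if both paths give the same constant, result is that constant; if they differ, result is NAC (not-a-constant).
Path A: 39, Path B: 39 -> equal
Result: constant -> 39

39


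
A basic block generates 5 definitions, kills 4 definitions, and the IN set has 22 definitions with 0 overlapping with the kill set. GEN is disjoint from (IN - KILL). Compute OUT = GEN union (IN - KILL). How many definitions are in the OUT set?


IN - KILL: 22 - 0 = 22 surviving definitions
OUT = GEN + surviving = 5 + 22 = 27

27


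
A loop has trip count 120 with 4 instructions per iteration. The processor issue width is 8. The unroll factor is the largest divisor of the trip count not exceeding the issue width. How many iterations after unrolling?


Largest divisor of 120 <= 8 is 8
New iterations = 120 / 8 = 15

15


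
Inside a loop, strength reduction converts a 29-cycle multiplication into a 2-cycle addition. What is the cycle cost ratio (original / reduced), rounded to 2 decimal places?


Ratio = mult_cost / add_cost = 29 / 2 = 14.5

14.5


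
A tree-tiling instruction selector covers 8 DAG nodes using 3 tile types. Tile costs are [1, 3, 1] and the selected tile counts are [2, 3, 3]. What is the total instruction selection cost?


Total cost = sum(count_i * cost_i)
= 2*1 + 3*3 + 3*1
= 14

14


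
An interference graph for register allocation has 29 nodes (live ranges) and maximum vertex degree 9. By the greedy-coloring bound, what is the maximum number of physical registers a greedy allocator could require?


Greedy coloring never needs more than (max_degree + 1) colors: when coloring a vertex, at most max_degree neighbors are already colored.
Upper bound = 9 + 1 = 10

10


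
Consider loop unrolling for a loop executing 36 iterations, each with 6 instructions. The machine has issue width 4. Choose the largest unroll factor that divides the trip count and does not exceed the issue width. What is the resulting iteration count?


Largest divisor of 36 <= 4 is 4
New iterations = 36 / 4 = 9

9


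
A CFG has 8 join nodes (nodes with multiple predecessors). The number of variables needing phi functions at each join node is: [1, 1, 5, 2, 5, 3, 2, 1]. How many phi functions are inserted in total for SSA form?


Total phi functions = sum of phi functions at each join node
= 1 + 1 + 5 + 2 + 5 + 3 + 2 + 1 = 20

20


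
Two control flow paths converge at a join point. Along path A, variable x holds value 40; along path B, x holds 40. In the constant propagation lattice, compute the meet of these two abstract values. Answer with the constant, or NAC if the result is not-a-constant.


Meet operation: if both paths give the same constant, result is that constant; if they differ, result is NAC (not-a-constant).
Path A: 40, Path B: 40 -> equal
Result: constant -> 40

40


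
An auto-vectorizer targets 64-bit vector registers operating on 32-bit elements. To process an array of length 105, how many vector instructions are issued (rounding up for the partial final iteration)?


Width = 64 / 32 = 2 elements per vector op
Iterations = ceil(105 / 2) = 53

53


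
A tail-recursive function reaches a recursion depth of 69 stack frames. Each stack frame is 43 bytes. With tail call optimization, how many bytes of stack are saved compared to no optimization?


Without TCO: 69 * 43 = 2967 bytes
With TCO: reuse 1 frame = 43 bytes
Savings = 2967 - 43 = 2924

2924


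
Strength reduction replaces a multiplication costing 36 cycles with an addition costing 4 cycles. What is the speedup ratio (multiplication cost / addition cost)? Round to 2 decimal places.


Ratio = mult_cost / add_cost = 36 / 4 = 9.0

9.0


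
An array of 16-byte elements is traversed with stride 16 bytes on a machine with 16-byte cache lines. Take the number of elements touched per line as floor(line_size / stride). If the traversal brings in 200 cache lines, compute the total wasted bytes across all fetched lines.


Elements per line = floor(16 / 16) = 1
Bytes used per line = 1 * 16 = 16
Wasted per line = 16 - 16 = 0
Total wasted = 0 * 200 = 0

0


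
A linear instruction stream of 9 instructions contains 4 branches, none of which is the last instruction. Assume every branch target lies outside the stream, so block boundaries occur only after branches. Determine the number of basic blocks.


With no in-sequence branch targets, the leaders are the first instruction plus the instruction after each branch.
Number of basic blocks = branches + 1
= 4 + 1 = 5

5


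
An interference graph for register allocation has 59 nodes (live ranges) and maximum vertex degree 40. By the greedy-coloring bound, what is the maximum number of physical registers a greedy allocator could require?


Greedy coloring never needs more than (max_degree + 1) colors: when coloring a vertex, at most max_degree neighbors are already colored.
Upper bound = 40 + 1 = 41

41


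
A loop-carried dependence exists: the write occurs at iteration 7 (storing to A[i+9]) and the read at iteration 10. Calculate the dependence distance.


Distance = read iteration - write iteration
= 10 - 7 = 3

3


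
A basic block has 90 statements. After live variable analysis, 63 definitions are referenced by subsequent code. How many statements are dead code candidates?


Dead code = total statements - live definitions
= 90 - 63 = 27

27


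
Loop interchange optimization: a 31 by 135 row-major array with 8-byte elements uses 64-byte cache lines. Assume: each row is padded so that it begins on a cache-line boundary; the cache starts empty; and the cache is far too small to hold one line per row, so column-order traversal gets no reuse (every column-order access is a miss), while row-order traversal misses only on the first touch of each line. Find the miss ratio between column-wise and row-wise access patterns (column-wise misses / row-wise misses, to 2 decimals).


Each row occupies 135 * 8 = 1080 bytes and starts on a line boundary, so it spans ceil(1080 / 64) = 17 cache lines.
Row-major traversal misses (one per line touched): 31 * ceil(135 * 8 / 64) = 527
Column-major traversal misses (no reuse, every access misses): 31 * 135 = 4185
Ratio = 4185 / 527 = 7.94

7.94


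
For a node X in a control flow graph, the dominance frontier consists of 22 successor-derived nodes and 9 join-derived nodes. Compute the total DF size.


DF(X) = direct successor contributions + join point contributions
= 22 + 9 = 31

31


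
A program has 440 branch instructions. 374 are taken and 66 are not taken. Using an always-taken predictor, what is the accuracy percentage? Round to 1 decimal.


Predictor: always-taken
Correct predictions = 374
Accuracy = 374 / 440 * 100 = 85.0%

85.0


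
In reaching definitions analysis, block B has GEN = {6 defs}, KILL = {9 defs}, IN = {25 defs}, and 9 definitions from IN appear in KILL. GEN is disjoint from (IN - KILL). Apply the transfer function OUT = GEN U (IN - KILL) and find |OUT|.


IN - KILL: 25 - 9 = 16 surviving definitions
OUT = GEN + surviving = 6 + 16 = 22

22


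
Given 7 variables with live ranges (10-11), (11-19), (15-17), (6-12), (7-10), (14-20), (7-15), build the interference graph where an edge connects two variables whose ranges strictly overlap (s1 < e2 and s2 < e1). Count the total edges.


Check all pairs for overlapping intervals.
Two intervals (s1,e1) and (s2,e2) overlap if s1 < e2 and s2 < e1.
v0 (10-11) vs v1..v6: overlaps v3, v6 -> 2
v1 (11-19) vs v2..v6: overlaps v2, v3, v5, v6 -> 4
v2 (15-17) vs v3..v6: overlaps v5 -> 1
v3 (6-12) vs v4..v6: overlaps v4, v6 -> 2
v4 (7-10) vs v5..v6: overlaps v6 -> 1
v5 (14-20) vs v6: overlaps v6 -> 1
Total overlapping pairs = 2 + 4 + 1 + 2 + 1 + 1 = 11

11


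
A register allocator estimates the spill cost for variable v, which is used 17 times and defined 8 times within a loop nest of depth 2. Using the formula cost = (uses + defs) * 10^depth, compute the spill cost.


uses + defs = 17 + 8 = 25
10^2 = 100
Spill cost = 25 * 100 = 2500

2500


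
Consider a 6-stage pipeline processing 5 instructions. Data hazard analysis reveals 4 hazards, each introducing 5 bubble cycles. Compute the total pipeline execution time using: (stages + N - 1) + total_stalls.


Base cycles = 6 + 5 - 1 = 10
Total stalls = 4 * 5 = 20
Total = 10 + 20 = 30

30


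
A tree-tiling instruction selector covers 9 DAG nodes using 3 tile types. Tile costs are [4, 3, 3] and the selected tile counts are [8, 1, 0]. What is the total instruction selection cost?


Total cost = sum(count_i * cost_i)
= 8*4 + 1*3 + 0*3
= 35

35


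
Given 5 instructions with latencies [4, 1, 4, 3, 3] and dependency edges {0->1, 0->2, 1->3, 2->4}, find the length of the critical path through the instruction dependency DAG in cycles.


Compute longest path through dependency graph: dist(Ik) = max over predecessors of dist + latency(Ik).
dist(I0) = latency 4 = 4
dist(I1) = dist(I0) + 1 = 4 + 1 = 5
dist(I2) = dist(I0) + 4 = 4 + 4 = 8
dist(I3) = dist(I1) + 3 = 5 + 3 = 8
dist(I4) = dist(I2) + 3 = 8 + 3 = 11
Critical path = max dist = 11

11


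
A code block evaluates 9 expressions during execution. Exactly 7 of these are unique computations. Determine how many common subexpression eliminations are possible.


CSE count = total expressions - unique expressions
= 9 - 7 = 2

2


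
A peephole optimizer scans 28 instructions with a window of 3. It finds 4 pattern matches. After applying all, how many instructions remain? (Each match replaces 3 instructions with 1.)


Each match removes 2 instructions.
Total removed = 4 * 2 = 8
Remaining = 28 - 8 = 20

20


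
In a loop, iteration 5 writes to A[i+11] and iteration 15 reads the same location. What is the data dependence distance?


Distance = read iteration - write iteration
= 15 - 5 = 10

10


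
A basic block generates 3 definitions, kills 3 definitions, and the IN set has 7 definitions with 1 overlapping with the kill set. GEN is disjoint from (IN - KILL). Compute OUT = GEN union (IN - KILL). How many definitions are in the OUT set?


IN - KILL: 7 - 1 = 6 surviving definitions
OUT = GEN + surviving = 3 + 6 = 9

9


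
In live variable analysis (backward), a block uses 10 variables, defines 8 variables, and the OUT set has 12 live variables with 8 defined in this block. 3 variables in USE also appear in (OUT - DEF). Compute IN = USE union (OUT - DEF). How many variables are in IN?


OUT - DEF: 12 - 8 = 4
|IN| = |USE| + |OUT - DEF| - |USE ∩ (OUT - DEF)| = 10 + 4 - 3 = 11

11


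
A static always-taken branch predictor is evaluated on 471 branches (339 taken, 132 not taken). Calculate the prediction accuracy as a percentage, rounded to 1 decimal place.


Predictor: always-taken
Correct predictions = 339
Accuracy = 339 / 471 * 100 = 72.0%

72.0


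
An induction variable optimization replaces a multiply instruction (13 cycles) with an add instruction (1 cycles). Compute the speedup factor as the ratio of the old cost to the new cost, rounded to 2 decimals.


Ratio = mult_cost / add_cost = 13 / 1 = 13.0

13.0


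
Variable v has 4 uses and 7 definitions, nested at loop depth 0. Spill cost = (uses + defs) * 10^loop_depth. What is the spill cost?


uses + defs = 4 + 7 = 11
10^0 = 1
Spill cost = 11 * 1 = 11

11


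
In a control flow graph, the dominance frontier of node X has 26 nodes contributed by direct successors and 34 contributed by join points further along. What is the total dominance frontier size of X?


DF(X) = direct successor contributions + join point contributions
= 26 + 34 = 60

60


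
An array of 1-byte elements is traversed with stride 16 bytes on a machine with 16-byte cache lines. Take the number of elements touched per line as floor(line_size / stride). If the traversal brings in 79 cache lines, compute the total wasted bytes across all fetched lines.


Elements per line = floor(16 / 16) = 1
Bytes used per line = 1 * 1 = 1
Wasted per line = 16 - 1 = 15
Total wasted = 15 * 79 = 1185

1185


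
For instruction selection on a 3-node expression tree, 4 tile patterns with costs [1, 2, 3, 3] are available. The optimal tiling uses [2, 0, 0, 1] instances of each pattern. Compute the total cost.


Total cost = sum(count_i * cost_i)
= 2*1 + 0*2 + 0*3 + 1*3
= 5

5


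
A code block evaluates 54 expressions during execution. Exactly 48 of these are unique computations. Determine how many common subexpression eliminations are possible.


CSE count = total expressions - unique expressions
= 54 - 48 = 6

6


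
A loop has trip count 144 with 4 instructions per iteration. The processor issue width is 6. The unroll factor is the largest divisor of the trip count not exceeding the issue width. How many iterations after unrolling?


Largest divisor of 144 <= 6 is 6
New iterations = 144 / 6 = 24

24


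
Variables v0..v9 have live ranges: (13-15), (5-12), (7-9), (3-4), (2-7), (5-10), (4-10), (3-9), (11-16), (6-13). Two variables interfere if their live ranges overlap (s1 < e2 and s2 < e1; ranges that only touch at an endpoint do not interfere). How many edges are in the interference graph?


Check all pairs for overlapping intervals.
Two intervals (s1,e1) and (s2,e2) overlap if s1 < e2 and s2 < e1.
v0 (13-15) vs v1..v9: overlaps v8 -> 1
v1 (5-12) vs v2..v9: overlaps v2, v4, v5, v6, v7, v8, v9 -> 7
v2 (7-9) vs v3..v9: overlaps v5, v6, v7, v9 -> 4
v3 (3-4) vs v4..v9: overlaps v4, v7 -> 2
v4 (2-7) vs v5..v9: overlaps v5, v6, v7, v9 -> 4
v5 (5-10) vs v6..v9: overlaps v6, v7, v9 -> 3
v6 (4-10) vs v7..v9: overlaps v7, v9 -> 2
v7 (3-9) vs v8..v9: overlaps v9 -> 1
v8 (11-16) vs v9: overlaps v9 -> 1
Total overlapping pairs = 1 + 7 + 4 + 2 + 4 + 3 + 2 + 1 + 1 = 25

25


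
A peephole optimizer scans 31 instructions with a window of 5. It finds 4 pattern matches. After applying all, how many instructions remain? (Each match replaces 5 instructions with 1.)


Each match removes 4 instructions.
Total removed = 4 * 4 = 16
Remaining = 31 - 16 = 15

15


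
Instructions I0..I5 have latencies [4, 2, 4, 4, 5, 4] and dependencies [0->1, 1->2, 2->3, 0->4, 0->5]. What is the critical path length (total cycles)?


Compute longest path through dependency graph: dist(Ik) = max over predecessors of dist + latency(Ik).
dist(I0) = latency 4 = 4
dist(I1) = dist(I0) + 2 = 4 + 2 = 6
dist(I2) = dist(I1) + 4 = 6 + 4 = 10
dist(I3) = dist(I2) + 4 = 10 + 4 = 14
dist(I4) = dist(I0) + 5 = 4 + 5 = 9
dist(I5) = dist(I0) + 4 = 4 + 4 = 8
Critical path = max dist = 14

14


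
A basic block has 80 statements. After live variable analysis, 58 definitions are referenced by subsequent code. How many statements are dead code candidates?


Dead code = total statements - live definitions
= 80 - 58 = 22

22


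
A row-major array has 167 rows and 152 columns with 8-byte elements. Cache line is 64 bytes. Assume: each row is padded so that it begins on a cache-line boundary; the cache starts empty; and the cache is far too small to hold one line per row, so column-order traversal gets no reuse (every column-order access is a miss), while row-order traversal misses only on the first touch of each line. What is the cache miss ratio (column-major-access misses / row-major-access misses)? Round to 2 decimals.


Each row occupies 152 * 8 = 1216 bytes and starts on a line boundary, so it spans ceil(1216 / 64) = 19 cache lines.
Row-major traversal misses (one per line touched): 167 * ceil(152 * 8 / 64) = 3173
Column-major traversal misses (no reuse, every access misses): 167 * 152 = 25384
Ratio = 25384 / 3173 = 8.0

8.0


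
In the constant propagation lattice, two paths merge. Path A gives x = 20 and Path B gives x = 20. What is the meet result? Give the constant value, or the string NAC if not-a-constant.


Meet operation: if both paths give the same constant, result is that constant; if they differ, result is NAC (not-a-constant).
Path A: 20, Path B: 20 -> equal
Result: constant -> 20

20


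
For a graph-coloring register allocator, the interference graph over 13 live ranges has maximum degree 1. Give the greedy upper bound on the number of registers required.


Greedy coloring never needs more than (max_degree + 1) colors: when coloring a vertex, at most max_degree neighbors are already colored.
Upper bound = 1 + 1 = 2

2


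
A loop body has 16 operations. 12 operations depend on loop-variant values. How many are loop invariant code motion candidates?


Invariant candidates = total - loop-dependent
= 16 - 12 = 4

4


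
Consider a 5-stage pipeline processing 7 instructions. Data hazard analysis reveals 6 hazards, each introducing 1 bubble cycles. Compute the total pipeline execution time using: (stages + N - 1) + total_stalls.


Base cycles = 5 + 7 - 1 = 11
Total stalls = 6 * 1 = 6
Total = 11 + 6 = 17

17


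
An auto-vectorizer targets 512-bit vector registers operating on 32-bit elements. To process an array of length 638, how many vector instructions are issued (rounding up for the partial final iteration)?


Width = 512 / 32 = 16 elements per vector op
Iterations = ceil(638 / 16) = 40

40


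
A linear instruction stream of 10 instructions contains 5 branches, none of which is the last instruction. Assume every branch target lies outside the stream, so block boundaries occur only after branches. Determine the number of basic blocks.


With no in-sequence branch targets, the leaders are the first instruction plus the instruction after each branch.
Number of basic blocks = branches + 1
= 5 + 1 = 6

6


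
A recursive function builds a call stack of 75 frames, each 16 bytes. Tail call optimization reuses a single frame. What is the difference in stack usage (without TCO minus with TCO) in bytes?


Without TCO: 75 * 16 = 1200 bytes
With TCO: reuse 1 frame = 16 bytes
Savings = 1200 - 16 = 1184

1184


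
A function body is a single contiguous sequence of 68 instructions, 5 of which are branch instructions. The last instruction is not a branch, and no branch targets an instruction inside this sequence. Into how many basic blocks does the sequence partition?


With no in-sequence branch targets, the leaders are the first instruction plus the instruction after each branch.
Number of basic blocks = branches + 1
= 5 + 1 = 6

6


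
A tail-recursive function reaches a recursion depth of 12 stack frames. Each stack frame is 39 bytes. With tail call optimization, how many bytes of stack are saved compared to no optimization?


Without TCO: 12 * 39 = 468 bytes
With TCO: reuse 1 frame = 39 bytes
Savings = 468 - 39 = 429

429


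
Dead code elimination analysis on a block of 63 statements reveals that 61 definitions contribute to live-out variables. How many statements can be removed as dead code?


Dead code = total statements - live definitions
= 63 - 61 = 2

2


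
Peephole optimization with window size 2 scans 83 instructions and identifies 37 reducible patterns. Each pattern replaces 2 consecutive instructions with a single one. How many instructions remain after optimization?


Each match removes 1 instructions.
Total removed = 37 * 1 = 37
Remaining = 83 - 37 = 46

46


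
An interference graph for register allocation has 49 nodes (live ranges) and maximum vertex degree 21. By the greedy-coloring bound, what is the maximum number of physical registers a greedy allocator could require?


Greedy coloring never needs more than (max_degree + 1) colors: when coloring a vertex, at most max_degree neighbors are already colored.
Upper bound = 21 + 1 = 22

22


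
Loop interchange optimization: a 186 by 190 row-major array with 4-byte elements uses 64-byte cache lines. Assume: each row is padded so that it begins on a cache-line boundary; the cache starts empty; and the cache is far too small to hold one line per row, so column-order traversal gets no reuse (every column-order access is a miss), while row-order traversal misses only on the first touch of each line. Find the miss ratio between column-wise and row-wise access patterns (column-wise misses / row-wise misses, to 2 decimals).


Each row occupies 190 * 4 = 760 bytes and starts on a line boundary, so it spans ceil(760 / 64) = 12 cache lines.
Row-major traversal misses (one per line touched): 186 * ceil(190 * 4 / 64) = 2232
Column-major traversal misses (no reuse, every access misses): 186 * 190 = 35340
Ratio = 35340 / 2232 = 15.83

15.83


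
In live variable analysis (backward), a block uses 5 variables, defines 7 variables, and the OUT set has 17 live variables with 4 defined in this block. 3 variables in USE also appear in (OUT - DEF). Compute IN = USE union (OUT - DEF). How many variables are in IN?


OUT - DEF: 17 - 4 = 13
|IN| = |USE| + |OUT - DEF| - |USE ∩ (OUT - DEF)| = 5 + 13 - 3 = 15

15


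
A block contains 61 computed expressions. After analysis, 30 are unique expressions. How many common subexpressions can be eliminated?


CSE count = total expressions - unique expressions
= 61 - 30 = 31

31


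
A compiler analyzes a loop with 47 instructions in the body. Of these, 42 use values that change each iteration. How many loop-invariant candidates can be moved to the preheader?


Invariant candidates = total - loop-dependent
= 47 - 42 = 5

5


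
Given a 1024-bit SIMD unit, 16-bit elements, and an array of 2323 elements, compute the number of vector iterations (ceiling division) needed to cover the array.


Width = 1024 / 16 = 64 elements per vector op
Iterations = ceil(2323 / 64) = 37

37


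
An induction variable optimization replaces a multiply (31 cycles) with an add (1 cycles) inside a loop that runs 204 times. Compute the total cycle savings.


Per-iteration saving = 31 - 1 = 30
Total saved = 204 * 30 = 6120

6120


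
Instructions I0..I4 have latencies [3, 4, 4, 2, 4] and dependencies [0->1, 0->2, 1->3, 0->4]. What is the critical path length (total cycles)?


Compute longest path through dependency graph: dist(Ik) = max over predecessors of dist + latency(Ik).
dist(I0) = latency 3 = 3
dist(I1) = dist(I0) + 4 = 3 + 4 = 7
dist(I2) = dist(I0) + 4 = 3 + 4 = 7
dist(I3) = dist(I1) + 2 = 7 + 2 = 9
dist(I4) = dist(I0) + 4 = 3 + 4 = 7
Critical path = max dist = 9

9


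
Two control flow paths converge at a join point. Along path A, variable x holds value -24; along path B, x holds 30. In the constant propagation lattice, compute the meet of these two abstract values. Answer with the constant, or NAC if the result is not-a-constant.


Meet operation: if both paths give the same constant, result is that constant; if they differ, result is NAC (not-a-constant).
Path A: -24, Path B: 30 -> differ
Result: not-a-constant -> NAC

NAC


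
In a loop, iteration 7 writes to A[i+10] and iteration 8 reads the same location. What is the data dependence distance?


Distance = read iteration - write iteration
= 8 - 7 = 1

1


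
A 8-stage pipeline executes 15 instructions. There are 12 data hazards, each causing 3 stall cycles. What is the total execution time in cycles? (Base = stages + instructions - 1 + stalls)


Base cycles = 8 + 15 - 1 = 22
Total stalls = 12 * 3 = 36
Total = 22 + 36 = 58

58


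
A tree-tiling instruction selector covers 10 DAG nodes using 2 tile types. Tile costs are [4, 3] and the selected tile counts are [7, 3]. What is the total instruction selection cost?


Total cost = sum(count_i * cost_i)
= 7*4 + 3*3
= 37

37


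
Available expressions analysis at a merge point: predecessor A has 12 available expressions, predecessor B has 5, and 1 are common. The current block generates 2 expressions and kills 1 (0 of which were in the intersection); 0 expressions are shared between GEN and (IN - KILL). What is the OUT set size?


IN = intersection of predecessors = 1
IN - KILL = 1 - 0 = 1
|OUT| = |GEN| + |IN - KILL| - |GEN ∩ (IN - KILL)| = 2 + 1 - 0 = 3

3


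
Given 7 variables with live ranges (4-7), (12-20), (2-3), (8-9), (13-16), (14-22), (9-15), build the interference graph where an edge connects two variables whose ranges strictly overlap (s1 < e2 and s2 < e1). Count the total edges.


Check all pairs for overlapping intervals.
Two intervals (s1,e1) and (s2,e2) overlap if s1 < e2 and s2 < e1.
v0 (4-7) vs v1..v6: overlaps none -> 0
v1 (12-20) vs v2..v6: overlaps v4, v5, v6 -> 3
v2 (2-3) vs v3..v6: overlaps none -> 0
v3 (8-9) vs v4..v6: overlaps none -> 0
v4 (13-16) vs v5..v6: overlaps v5, v6 -> 2
v5 (14-22) vs v6: overlaps v6 -> 1
Total overlapping pairs = 0 + 3 + 0 + 0 + 2 + 1 = 6

6


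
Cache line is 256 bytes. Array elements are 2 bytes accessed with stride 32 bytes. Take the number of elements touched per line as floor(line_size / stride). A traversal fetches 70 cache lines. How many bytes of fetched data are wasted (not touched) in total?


Elements per line = floor(256 / 32) = 8
Bytes used per line = 8 * 2 = 16
Wasted per line = 256 - 16 = 240
Total wasted = 240 * 70 = 16800

16800


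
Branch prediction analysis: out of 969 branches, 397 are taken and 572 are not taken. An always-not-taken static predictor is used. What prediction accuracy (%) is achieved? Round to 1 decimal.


Predictor: always-not-taken
Correct predictions = 572
Accuracy = 572 / 969 * 100 = 59.0%

59.0


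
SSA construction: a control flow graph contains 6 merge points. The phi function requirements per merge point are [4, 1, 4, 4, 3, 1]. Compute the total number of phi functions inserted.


Total phi functions = sum of phi functions at each join node
= 4 + 1 + 4 + 4 + 3 + 1 = 17

17


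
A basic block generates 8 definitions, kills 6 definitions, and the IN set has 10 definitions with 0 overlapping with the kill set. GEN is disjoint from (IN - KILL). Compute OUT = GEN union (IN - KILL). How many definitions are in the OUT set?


IN - KILL: 10 - 0 = 10 surviving definitions
OUT = GEN + surviving = 8 + 10 = 18

18


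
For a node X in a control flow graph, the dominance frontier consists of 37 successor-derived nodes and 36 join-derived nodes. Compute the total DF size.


DF(X) = direct successor contributions + join point contributions
= 37 + 36 = 73

73


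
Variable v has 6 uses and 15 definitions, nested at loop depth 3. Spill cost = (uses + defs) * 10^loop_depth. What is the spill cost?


uses + defs = 6 + 15 = 21
10^3 = 1000
Spill cost = 21 * 1000 = 21000

21000


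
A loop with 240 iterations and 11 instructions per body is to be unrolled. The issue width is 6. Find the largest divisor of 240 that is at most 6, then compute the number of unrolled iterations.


Largest divisor of 240 <= 6 is 6
New iterations = 240 / 6 = 40

40


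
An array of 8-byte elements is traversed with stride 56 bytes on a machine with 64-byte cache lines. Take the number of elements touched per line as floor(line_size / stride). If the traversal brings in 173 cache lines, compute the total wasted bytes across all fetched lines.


Elements per line = floor(64 / 56) = 1
Bytes used per line = 1 * 8 = 8
Wasted per line = 64 - 8 = 56
Total wasted = 56 * 173 = 9688

9688


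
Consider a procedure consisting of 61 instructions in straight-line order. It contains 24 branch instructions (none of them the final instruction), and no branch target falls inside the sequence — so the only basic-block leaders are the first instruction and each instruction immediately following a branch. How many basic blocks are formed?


With no in-sequence branch targets, the leaders are the first instruction plus the instruction after each branch.
Number of basic blocks = branches + 1
= 24 + 1 = 25

25


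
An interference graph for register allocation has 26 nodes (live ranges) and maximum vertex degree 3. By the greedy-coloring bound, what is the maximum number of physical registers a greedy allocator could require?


Greedy coloring never needs more than (max_degree + 1) colors: when coloring a vertex, at most max_degree neighbors are already colored.
Upper bound = 3 + 1 = 4

4


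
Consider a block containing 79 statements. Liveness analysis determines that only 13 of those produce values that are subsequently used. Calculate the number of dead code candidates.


Dead code = total statements - live definitions
= 79 - 13 = 66

66


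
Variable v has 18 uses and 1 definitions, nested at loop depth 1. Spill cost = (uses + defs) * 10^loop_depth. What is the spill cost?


uses + defs = 18 + 1 = 19
10^1 = 10
Spill cost = 19 * 10 = 190

190


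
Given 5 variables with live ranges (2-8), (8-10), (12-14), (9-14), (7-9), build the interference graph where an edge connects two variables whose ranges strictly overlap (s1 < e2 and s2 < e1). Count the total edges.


Check all pairs for overlapping intervals.
Two intervals (s1,e1) and (s2,e2) overlap if s1 < e2 and s2 < e1.
v0 (2-8) vs v1..v4: overlaps v4 -> 1
v1 (8-10) vs v2..v4: overlaps v3, v4 -> 2
v2 (12-14) vs v3..v4: overlaps v3 -> 1
v3 (9-14) vs v4: overlaps none -> 0
Total overlapping pairs = 1 + 2 + 1 + 0 = 4

4


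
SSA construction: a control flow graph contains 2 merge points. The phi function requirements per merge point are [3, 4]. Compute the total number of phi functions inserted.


Total phi functions = sum of phi functions at each join node
= 3 + 4 = 7

7


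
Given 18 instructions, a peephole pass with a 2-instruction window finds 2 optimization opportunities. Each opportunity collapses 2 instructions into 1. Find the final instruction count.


Each match removes 1 instructions.
Total removed = 2 * 1 = 2
Remaining = 18 - 2 = 16

16


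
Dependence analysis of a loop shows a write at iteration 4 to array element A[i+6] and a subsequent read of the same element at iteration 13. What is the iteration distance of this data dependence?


Distance = read iteration - write iteration
= 13 - 4 = 9

9


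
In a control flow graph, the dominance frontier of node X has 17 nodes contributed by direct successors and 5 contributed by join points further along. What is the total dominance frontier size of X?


DF(X) = direct successor contributions + join point contributions
= 17 + 5 = 22

22


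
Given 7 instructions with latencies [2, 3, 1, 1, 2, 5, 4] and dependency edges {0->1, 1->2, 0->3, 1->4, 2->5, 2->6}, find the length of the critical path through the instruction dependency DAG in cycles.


Compute longest path through dependency graph: dist(Ik) = max over predecessors of dist + latency(Ik).
dist(I0) = latency 2 = 2
dist(I1) = dist(I0) + 3 = 2 + 3 = 5
dist(I2) = dist(I1) + 1 = 5 + 1 = 6
dist(I3) = dist(I0) + 1 = 2 + 1 = 3
dist(I4) = dist(I1) + 2 = 5 + 2 = 7
dist(I5) = dist(I2) + 5 = 6 + 5 = 11
dist(I6) = dist(I2) + 4 = 6 + 4 = 10
Critical path = max dist = 11

11


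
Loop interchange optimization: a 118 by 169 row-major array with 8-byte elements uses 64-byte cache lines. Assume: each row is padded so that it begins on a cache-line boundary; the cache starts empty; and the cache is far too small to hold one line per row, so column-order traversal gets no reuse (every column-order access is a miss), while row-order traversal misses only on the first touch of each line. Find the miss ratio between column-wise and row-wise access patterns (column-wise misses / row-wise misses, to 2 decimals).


Each row occupies 169 * 8 = 1352 bytes and starts on a line boundary, so it spans ceil(1352 / 64) = 22 cache lines.
Row-major traversal misses (one per line touched): 118 * ceil(169 * 8 / 64) = 2596
Column-major traversal misses (no reuse, every access misses): 118 * 169 = 19942
Ratio = 19942 / 2596 = 7.68

7.68


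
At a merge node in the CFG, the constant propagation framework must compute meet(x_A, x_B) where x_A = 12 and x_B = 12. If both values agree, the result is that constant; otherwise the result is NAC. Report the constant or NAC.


Meet operation: if both paths give the same constant, result is that constant; if they differ, result is NAC (not-a-constant).
Path A: 12, Path B: 12 -> equal
Result: constant -> 12

12


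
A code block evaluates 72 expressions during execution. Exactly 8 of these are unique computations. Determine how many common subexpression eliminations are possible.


CSE count = total expressions - unique expressions
= 72 - 8 = 64

64


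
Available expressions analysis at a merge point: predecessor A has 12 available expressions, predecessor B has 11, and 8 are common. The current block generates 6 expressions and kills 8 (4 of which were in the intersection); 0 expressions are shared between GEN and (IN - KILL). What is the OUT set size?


IN = intersection of predecessors = 8
IN - KILL = 8 - 4 = 4
|OUT| = |GEN| + |IN - KILL| - |GEN ∩ (IN - KILL)| = 6 + 4 - 0 = 10

10


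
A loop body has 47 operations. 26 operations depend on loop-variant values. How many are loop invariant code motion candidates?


Invariant candidates = total - loop-dependent
= 47 - 26 = 21

21


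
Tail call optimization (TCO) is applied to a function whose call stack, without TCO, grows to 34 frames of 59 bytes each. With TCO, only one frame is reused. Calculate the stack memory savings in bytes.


Without TCO: 34 * 59 = 2006 bytes
With TCO: reuse 1 frame = 59 bytes
Savings = 2006 - 59 = 1947

1947
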